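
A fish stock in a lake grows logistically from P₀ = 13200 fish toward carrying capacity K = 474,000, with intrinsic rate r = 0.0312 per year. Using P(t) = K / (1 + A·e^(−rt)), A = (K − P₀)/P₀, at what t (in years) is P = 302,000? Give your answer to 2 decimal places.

A = (474000 − 13200)/13200 = 34.90909
302000 = 474000/(1 + 34.90909·e^(−0.0312t)) → 1 + 34.90909·e^(−0.0312t) = 1.56954
e^(−0.0312t) = 0.016315 → t = ln(61.29387)/0.0312 = 4.11568/0.0312

t ≈ 131.91 years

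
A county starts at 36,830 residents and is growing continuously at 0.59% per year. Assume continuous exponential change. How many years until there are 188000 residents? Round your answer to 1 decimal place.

t ≈ 276.3 years

188000 = 36830 · e^(0.0059·t)
t = ln(188000/36830) / 0.0059 = ln(5.10453) / 0.0059 = 1.63013 / 0.0059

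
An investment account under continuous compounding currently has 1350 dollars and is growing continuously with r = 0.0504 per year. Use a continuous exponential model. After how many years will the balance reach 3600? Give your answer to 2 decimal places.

3600 = 1350 · e^(0.0504·t)
t = ln(3600/1350) / 0.0504 = ln(2.66667) / 0.0504 = 0.98083 / 0.0504

t ≈ 19.46 years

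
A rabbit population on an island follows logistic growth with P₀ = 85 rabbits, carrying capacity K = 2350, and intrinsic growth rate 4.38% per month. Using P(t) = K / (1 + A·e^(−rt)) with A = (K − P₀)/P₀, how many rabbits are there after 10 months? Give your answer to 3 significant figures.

A = (2350 − 85)/85 = 26.64706
P(10) = 2350 / (1 + 26.64706·e^(−0.0438·10)) = 2350 / (1 + 26.64706·0.645326)
= 2350 / 18.19603 ≈ 129.15

≈ 129 rabbits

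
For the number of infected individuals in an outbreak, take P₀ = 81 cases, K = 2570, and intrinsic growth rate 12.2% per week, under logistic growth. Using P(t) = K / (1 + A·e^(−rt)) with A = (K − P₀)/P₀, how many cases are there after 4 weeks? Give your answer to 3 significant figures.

A = (2570 − 81)/81 = 30.7284
P(4) = 2570 / (1 + 30.7284·e^(−0.122·4)) = 2570 / (1 + 30.7284·0.613853)
= 2570 / 19.86271 ≈ 129.39

≈ 129 cases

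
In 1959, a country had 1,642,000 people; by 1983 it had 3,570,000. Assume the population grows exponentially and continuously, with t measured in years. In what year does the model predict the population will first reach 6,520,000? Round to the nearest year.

r = ln(3570000/1642000) / 24 = 0.77665/24 ≈ 0.03236 per year
t = ln(6520000/1642000) / r = 1.37896/0.03236 ≈ 42.61 years after 1959

year 2002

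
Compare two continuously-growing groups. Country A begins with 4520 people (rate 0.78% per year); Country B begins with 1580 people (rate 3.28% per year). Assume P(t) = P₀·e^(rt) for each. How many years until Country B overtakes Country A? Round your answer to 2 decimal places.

t ≈ 42.04 years

4520·e^(0.0078t) = 1580·e^(0.0328t)
4520/1580 = e^((0.0328 − 0.0078)t) → ln(2.86076) = 0.025·t
t = 1.05109 / 0.025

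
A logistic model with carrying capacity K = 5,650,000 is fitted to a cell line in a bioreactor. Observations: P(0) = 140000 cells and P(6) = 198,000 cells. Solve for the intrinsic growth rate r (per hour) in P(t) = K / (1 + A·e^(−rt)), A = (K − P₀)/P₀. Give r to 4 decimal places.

A = (5650000 − 140000)/140000 = 39.35714
198000 = 5650000/(1 + 39.35714·e^(−r·6)) → e^(−6r) = (28.53535 − 1)/39.35714 = 0.699628
r = −ln(0.699628)/6 = 0.35721/6

r ≈ 0.0595 per hour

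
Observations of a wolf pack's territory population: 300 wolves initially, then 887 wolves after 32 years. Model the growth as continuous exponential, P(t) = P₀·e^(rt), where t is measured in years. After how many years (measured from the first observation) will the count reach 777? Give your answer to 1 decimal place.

r = ln(887/300) / 32 ≈ 0.033877 per year
t = ln(777/300) / r = 0.95166 / 0.033877 ≈ 28.092

t ≈ 28.1 years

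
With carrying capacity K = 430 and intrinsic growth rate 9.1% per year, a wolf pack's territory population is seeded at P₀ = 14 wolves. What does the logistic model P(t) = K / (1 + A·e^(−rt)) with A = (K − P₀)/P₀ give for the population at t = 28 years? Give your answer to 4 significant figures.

A = (430 − 14)/14 = 29.71429
P(28) = 430 / (1 + 29.71429·e^(−0.091·28)) = 430 / (1 + 29.71429·0.078238)
= 430 / 3.32479 ≈ 129.33

≈ 129.3 wolves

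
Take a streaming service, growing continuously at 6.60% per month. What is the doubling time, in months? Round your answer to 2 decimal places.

doubling time = ln(2) / |r| = 0.69315 / 0.066

doubling time ≈ 10.50 months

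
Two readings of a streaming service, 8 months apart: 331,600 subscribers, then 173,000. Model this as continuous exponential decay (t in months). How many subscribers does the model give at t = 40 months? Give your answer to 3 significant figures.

r = ln(173000/331600) / 8 ≈ -0.08133 per month
P(40) = 331600 · e^(-0.08133·40) = 331600 · 0.03865 ≈ 12816.59

≈ 12,800 subscribers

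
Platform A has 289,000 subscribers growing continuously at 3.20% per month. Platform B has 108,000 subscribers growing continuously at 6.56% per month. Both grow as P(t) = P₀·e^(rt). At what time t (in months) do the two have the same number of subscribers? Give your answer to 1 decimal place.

t ≈ 29.3 months

289000·e^(0.032t) = 108000·e^(0.0656t)
289000/108000 = e^((0.0656 − 0.032)t) → ln(2.67593) = 0.0336·t
t = 0.9843 / 0.0336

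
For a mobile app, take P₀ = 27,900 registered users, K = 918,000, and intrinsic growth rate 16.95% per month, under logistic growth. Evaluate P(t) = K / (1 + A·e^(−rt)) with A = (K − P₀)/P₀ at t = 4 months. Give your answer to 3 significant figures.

≈ 53,400 registered users

A = (918000 − 27900)/27900 = 31.90323
P(4) = 918000 / (1 + 31.90323·e^(−0.1695·4)) = 918000 / (1 + 31.90323·0.507631)
= 918000 / 17.19507 ≈ 53387.38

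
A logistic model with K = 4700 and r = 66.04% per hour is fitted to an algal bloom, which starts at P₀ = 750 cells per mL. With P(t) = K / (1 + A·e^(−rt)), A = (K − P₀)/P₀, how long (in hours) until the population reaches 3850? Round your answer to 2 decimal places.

A = (4700 − 750)/750 = 5.26667
3850 = 4700/(1 + 5.26667·e^(−0.6604t)) → 1 + 5.26667·e^(−0.6604t) = 1.22078
e^(−0.6604t) = 0.04192 → t = ln(23.8549)/0.6604 = 3.17199/0.6604

t ≈ 4.80 hours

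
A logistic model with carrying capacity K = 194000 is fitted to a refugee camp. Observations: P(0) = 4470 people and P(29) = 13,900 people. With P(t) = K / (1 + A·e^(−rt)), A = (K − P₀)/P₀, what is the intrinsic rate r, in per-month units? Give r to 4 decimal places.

r ≈ 0.0409 per month

A = (194000 − 4470)/4470 = 42.40045
13900 = 194000/(1 + 42.40045·e^(−r·29)) → e^(−29r) = (13.95683 − 1)/42.40045 = 0.305582
r = −ln(0.305582)/29 = 1.18554/29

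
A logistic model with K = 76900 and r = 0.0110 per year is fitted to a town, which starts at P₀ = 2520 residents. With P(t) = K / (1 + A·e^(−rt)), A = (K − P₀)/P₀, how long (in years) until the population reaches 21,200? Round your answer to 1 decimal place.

A = (76900 − 2520)/2520 = 29.51587
21200 = 76900/(1 + 29.51587·e^(−0.011t)) → 1 + 29.51587·e^(−0.011t) = 3.62736
e^(−0.011t) = 0.089015 → t = ln(11.23405)/0.011 = 2.41895/0.011

t ≈ 219.9 years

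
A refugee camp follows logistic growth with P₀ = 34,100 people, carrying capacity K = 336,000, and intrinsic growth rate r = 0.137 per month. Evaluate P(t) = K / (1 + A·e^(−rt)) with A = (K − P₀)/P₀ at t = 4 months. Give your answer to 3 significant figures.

≈ 54,900 people

A = (336000 − 34100)/34100 = 8.85337
P(4) = 336000 / (1 + 8.85337·e^(−0.137·4)) = 336000 / (1 + 8.85337·0.578105)
= 336000 / 6.11818 ≈ 54918.31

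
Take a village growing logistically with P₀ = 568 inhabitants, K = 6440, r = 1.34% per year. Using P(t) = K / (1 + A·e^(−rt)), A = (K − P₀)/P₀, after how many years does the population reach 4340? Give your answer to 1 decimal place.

t ≈ 228.5 years

A = (6440 − 568)/568 = 10.33803
4340 = 6440/(1 + 10.33803·e^(−0.0134t)) → 1 + 10.33803·e^(−0.0134t) = 1.48387
e^(−0.0134t) = 0.046805 → t = ln(21.36526)/0.0134 = 3.06177/0.0134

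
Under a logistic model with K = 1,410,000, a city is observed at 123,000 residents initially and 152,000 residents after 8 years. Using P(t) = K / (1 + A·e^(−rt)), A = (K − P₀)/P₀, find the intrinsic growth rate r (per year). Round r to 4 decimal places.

A = (1410000 − 123000)/123000 = 10.46341
152000 = 1410000/(1 + 10.46341·e^(−r·8)) → e^(−8r) = (9.27632 − 1)/10.46341 = 0.790977
r = −ln(0.790977)/8 = 0.23449/8

r ≈ 0.0293 per year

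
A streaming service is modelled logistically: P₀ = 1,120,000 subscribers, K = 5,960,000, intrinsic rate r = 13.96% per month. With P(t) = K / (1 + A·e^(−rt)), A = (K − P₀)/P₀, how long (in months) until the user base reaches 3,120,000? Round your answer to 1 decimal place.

t ≈ 11.2 months

A = (5960000 − 1120000)/1120000 = 4.32143
3120000 = 5960000/(1 + 4.32143·e^(−0.1396t)) → 1 + 4.32143·e^(−0.1396t) = 1.91026
e^(−0.1396t) = 0.210638 → t = ln(4.74748)/0.1396 = 1.55761/0.1396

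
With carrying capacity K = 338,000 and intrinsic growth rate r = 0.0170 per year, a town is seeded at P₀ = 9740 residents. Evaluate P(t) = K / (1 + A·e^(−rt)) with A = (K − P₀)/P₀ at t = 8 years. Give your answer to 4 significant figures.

A = (338000 − 9740)/9740 = 33.70226
P(8) = 338000 / (1 + 33.70226·e^(−0.017·8)) = 338000 / (1 + 33.70226·0.872843)
= 338000 / 30.41677 ≈ 11112.29

≈ 11,110 residents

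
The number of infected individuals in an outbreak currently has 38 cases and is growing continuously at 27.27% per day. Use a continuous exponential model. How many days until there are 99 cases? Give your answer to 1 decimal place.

t ≈ 3.5 days

99 = 38 · e^(0.2727·t)
t = ln(99/38) / 0.2727 = ln(2.60526) / 0.2727 = 0.95753 / 0.2727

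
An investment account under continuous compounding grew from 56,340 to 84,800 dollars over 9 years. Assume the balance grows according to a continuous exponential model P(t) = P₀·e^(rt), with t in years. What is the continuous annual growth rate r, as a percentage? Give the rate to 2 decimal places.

84800 = 56340 · e^(r·9)
e^(9r) = 84800/56340 = 1.50515
r = ln(1.50515) / 9 = 0.40889 / 9

r ≈ 4.54% per year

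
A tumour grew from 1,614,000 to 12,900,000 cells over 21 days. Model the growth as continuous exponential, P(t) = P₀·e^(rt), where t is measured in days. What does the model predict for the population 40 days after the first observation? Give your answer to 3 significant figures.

≈ 84,600,000 cells

r = ln(12900000/1614000) / 21 ≈ 0.098977 per day
P(40) = 1614000 · e^(0.098977·40) = 1614000 · 52.40856 ≈ 84587419.82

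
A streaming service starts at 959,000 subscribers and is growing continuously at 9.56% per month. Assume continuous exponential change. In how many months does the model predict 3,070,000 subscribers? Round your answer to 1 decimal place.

t ≈ 12.2 months

3070000 = 959000 · e^(0.0956·t)
t = ln(3070000/959000) / 0.0956 = ln(3.20125) / 0.0956 = 1.16354 / 0.0956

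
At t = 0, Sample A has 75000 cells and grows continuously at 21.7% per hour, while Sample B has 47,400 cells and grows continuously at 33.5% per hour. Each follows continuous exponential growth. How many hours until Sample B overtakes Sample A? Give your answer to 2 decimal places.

t ≈ 3.89 hours

75000·e^(0.217t) = 47400·e^(0.335t)
75000/47400 = e^((0.335 − 0.217)t) → ln(1.58228) = 0.118·t
t = 0.45887 / 0.118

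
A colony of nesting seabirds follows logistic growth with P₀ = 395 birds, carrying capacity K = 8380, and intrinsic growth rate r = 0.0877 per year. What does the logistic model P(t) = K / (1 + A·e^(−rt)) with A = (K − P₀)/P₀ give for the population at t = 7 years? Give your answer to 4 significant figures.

≈ 701.8 birds

A = (8380 − 395)/395 = 20.21519
P(7) = 8380 / (1 + 20.21519·e^(−0.0877·7)) = 8380 / (1 + 20.21519·0.541236)
= 8380 / 11.94119 ≈ 701.77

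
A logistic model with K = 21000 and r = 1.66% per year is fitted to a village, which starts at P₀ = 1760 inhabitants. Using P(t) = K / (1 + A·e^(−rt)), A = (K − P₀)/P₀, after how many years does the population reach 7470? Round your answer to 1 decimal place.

A = (21000 − 1760)/1760 = 10.93182
7470 = 21000/(1 + 10.93182·e^(−0.0166t)) → 1 + 10.93182·e^(−0.0166t) = 2.81124
e^(−0.0166t) = 0.165686 → t = ln(6.03553)/0.0166 = 1.79766/0.0166

t ≈ 108.3 years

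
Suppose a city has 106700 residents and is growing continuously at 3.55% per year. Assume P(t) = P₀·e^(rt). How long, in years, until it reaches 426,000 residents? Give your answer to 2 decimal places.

t ≈ 39.00 years

426000 = 106700 · e^(0.0355·t)
t = ln(426000/106700) / 0.0355 = ln(3.9925) / 0.0355 = 1.38442 / 0.0355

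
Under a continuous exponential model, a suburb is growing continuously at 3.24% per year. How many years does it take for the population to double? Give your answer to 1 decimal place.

doubling time = ln(2) / |r| = 0.69315 / 0.0324

doubling time ≈ 21.4 years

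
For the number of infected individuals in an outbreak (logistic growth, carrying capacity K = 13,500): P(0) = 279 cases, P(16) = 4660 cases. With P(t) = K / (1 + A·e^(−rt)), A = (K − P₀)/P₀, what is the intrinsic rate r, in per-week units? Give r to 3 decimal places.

A = (13500 − 279)/279 = 47.3871
4660 = 13500/(1 + 47.3871·e^(−r·16)) → e^(−16r) = (2.897 − 1)/47.3871 = 0.040032
r = −ln(0.040032)/16 = 3.21808/16

r ≈ 0.201 per week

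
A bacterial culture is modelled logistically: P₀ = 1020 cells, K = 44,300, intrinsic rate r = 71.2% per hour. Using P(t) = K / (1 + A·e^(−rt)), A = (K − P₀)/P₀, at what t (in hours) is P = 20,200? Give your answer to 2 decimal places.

t ≈ 5.02 hours

A = (44300 − 1020)/1020 = 42.43137
20200 = 44300/(1 + 42.43137·e^(−0.712t)) → 1 + 42.43137·e^(−0.712t) = 2.19307
e^(−0.712t) = 0.028118 → t = ln(35.56488)/0.712 = 3.57136/0.712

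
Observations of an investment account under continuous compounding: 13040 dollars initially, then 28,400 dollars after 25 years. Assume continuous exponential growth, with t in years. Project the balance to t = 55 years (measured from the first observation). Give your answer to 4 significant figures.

≈ 72,270 dollars

r = ln(28400/13040) / 25 ≈ 0.031135 per year
P(55) = 13040 · e^(0.031135·55) = 13040 · 5.5423 ≈ 72271.53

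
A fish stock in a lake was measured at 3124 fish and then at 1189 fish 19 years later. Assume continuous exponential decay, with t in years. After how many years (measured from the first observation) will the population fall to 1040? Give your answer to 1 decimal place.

t ≈ 21.6 years

r = ln(1189/3124) / 19 ≈ -0.050842 per year
t = ln(1040/3124) / r = -1.09989 / -0.050842 ≈ 21.633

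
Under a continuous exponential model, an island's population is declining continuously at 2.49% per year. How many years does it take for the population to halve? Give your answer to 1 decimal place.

half-life ≈ 27.8 years

half-life = ln(2) / |r| = 0.69315 / 0.0249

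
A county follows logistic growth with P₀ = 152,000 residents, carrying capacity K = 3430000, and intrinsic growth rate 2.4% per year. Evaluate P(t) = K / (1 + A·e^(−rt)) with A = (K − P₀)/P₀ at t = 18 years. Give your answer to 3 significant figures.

A = (3430000 − 152000)/152000 = 21.56579
P(18) = 3430000 / (1 + 21.56579·e^(−0.024·18)) = 3430000 / (1 + 21.56579·0.649209)
= 3430000 / 15.00071 ≈ 228655.8

≈ 229,000 residents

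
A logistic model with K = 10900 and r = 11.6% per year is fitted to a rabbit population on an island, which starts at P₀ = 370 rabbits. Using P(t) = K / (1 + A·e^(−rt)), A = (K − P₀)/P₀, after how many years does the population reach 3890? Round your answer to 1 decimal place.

t ≈ 23.8 years

A = (10900 − 370)/370 = 28.45946
3890 = 10900/(1 + 28.45946·e^(−0.116t)) → 1 + 28.45946·e^(−0.116t) = 2.80206
e^(−0.116t) = 0.06332 → t = ln(15.79277)/0.116 = 2.75955/0.116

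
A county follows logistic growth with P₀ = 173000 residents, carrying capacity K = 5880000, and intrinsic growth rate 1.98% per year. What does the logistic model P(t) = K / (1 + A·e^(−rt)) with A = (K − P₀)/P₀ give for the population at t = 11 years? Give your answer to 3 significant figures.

A = (5880000 − 173000)/173000 = 32.98844
P(11) = 5880000 / (1 + 32.98844·e^(−0.0198·11)) = 5880000 / (1 + 32.98844·0.804286)
= 5880000 / 27.53215 ≈ 213568.51

≈ 214,000 residents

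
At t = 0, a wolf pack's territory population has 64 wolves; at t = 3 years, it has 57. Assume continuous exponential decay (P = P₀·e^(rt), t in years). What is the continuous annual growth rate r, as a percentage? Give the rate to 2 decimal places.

57 = 64 · e^(r·3)
e^(3r) = 57/64 = 0.89062
r = ln(0.89062) / 3 = -0.11583 / 3

r ≈ -3.86% per year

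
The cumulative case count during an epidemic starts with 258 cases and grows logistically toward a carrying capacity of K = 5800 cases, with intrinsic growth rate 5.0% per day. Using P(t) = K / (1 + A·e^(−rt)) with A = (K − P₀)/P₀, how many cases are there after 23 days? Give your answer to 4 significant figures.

A = (5800 − 258)/258 = 21.48062
P(23) = 5800 / (1 + 21.48062·e^(−0.05·23)) = 5800 / (1 + 21.48062·0.316637)
= 5800 / 7.80155 ≈ 743.44

≈ 743.4 cases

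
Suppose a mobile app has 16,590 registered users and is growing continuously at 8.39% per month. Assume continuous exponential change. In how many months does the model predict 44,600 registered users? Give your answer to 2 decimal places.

44600 = 16590 · e^(0.0839·t)
t = ln(44600/16590) / 0.0839 = ln(2.68837) / 0.0839 = 0.98893 / 0.0839

t ≈ 11.79 months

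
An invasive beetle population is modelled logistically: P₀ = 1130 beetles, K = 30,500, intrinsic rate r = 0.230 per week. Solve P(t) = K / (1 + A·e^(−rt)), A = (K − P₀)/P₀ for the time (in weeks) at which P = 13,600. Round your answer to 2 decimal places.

t ≈ 13.22 weeks

A = (30500 − 1130)/1130 = 25.99115
13600 = 30500/(1 + 25.99115·e^(−0.23t)) → 1 + 25.99115·e^(−0.23t) = 2.24265
e^(−0.23t) = 0.04781 → t = ln(20.91596)/0.23 = 3.04051/0.23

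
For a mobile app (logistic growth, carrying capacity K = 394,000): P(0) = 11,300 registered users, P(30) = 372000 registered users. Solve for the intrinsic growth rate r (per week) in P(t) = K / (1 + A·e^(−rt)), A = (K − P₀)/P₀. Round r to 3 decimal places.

A = (394000 − 11300)/11300 = 33.86726
372000 = 394000/(1 + 33.86726·e^(−r·30)) → e^(−30r) = (1.05914 − 1)/33.86726 = 0.001746
r = −ln(0.001746)/30 = 6.3503/30

r ≈ 0.212 per week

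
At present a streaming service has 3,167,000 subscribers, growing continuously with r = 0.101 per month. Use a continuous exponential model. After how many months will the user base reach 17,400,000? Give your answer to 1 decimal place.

t ≈ 16.9 months

17400000 = 3167000 · e^(0.101·t)
t = ln(17400000/3167000) / 0.101 = ln(5.49416) / 0.101 = 1.70369 / 0.101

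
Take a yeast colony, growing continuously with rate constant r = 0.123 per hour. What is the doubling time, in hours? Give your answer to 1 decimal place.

doubling time = ln(2) / |r| = 0.69315 / 0.123

doubling time ≈ 5.6 hours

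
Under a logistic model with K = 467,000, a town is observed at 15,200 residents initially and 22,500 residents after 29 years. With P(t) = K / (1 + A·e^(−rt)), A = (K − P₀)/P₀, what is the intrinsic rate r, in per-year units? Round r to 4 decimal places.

r ≈ 0.0141 per year

A = (467000 − 15200)/15200 = 29.72368
22500 = 467000/(1 + 29.72368·e^(−r·29)) → e^(−29r) = (20.75556 − 1)/29.72368 = 0.66464
r = −ln(0.66464)/29 = 0.40851/29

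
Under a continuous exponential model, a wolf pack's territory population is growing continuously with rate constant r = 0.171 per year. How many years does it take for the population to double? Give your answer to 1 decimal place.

doubling time ≈ 4.1 years

doubling time = ln(2) / |r| = 0.69315 / 0.171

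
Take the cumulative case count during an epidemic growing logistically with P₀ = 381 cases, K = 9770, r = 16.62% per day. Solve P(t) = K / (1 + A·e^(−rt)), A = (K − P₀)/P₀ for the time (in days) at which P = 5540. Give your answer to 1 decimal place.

t ≈ 20.9 days

A = (9770 − 381)/381 = 24.64304
5540 = 9770/(1 + 24.64304·e^(−0.1662t)) → 1 + 24.64304·e^(−0.1662t) = 1.76354
e^(−0.1662t) = 0.030984 → t = ln(32.27481)/0.1662 = 3.47429/0.1662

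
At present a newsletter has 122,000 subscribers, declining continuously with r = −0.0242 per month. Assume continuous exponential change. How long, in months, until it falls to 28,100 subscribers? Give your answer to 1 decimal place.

28100 = 122000 · e^(-0.0242·t)
t = ln(28100/122000) / -0.0242 = ln(0.23033) / -0.0242 = -1.46825 / -0.0242

t ≈ 60.7 months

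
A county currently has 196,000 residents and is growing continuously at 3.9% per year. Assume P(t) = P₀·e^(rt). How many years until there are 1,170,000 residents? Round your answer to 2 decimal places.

1170000 = 196000 · e^(0.039·t)
t = ln(1170000/196000) / 0.039 = ln(5.96939) / 0.039 = 1.78664 / 0.039

t ≈ 45.81 years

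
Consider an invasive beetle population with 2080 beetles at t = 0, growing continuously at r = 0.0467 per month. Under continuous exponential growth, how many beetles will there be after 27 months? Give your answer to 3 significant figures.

P(27) = 2080 · e^(0.0467·27) = 2080 · e^(1.2609)
= 2080 · 3.5286 ≈ 7339.48

≈ 7,340 beetles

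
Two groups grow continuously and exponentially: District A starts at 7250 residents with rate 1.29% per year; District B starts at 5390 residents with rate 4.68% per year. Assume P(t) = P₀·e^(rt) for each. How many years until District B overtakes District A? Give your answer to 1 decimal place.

7250·e^(0.0129t) = 5390·e^(0.0468t)
7250/5390 = e^((0.0468 − 0.0129)t) → ln(1.34508) = 0.0339·t
t = 0.29646 / 0.0339

t ≈ 8.7 years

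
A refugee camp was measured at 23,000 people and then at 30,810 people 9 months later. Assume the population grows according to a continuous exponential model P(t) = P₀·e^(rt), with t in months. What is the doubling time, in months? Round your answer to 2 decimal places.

doubling time ≈ 21.34 months

r = ln(30810/23000) / 9 = ln(1.33957) / 9 ≈ 0.032483 per month
doubling time = ln 2 / |r| = 0.69315 / 0.032483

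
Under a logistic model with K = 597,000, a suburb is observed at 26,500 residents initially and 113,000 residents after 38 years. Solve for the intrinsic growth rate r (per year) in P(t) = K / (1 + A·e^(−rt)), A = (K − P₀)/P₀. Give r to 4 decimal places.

r ≈ 0.0425 per year

A = (597000 − 26500)/26500 = 21.5283
113000 = 597000/(1 + 21.5283·e^(−r·38)) → e^(−38r) = (5.28319 − 1)/21.5283 = 0.198956
r = −ln(0.198956)/38 = 1.61467/38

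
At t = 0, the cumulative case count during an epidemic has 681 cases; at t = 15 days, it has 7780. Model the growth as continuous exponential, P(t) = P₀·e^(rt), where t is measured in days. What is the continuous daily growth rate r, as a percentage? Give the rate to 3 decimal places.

7780 = 681 · e^(r·15)
e^(15r) = 7780/681 = 11.42438
r = ln(11.42438) / 15 = 2.43575 / 15

r ≈ 16.238% per day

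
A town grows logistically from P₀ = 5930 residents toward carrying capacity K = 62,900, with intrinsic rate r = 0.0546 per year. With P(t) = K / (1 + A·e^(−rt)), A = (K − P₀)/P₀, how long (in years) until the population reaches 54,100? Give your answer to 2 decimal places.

t ≈ 74.70 years

A = (62900 − 5930)/5930 = 9.60708
54100 = 62900/(1 + 9.60708·e^(−0.0546t)) → 1 + 9.60708·e^(−0.0546t) = 1.16266
e^(−0.0546t) = 0.016931 → t = ln(59.06172)/0.0546 = 4.07858/0.0546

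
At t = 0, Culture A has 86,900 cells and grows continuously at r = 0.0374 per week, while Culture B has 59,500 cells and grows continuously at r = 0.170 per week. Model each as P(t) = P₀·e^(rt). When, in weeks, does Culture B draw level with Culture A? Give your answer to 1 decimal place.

t ≈ 2.9 weeks

86900·e^(0.0374t) = 59500·e^(0.17t)
86900/59500 = e^((0.17 − 0.0374)t) → ln(1.4605) = 0.1326·t
t = 0.37878 / 0.1326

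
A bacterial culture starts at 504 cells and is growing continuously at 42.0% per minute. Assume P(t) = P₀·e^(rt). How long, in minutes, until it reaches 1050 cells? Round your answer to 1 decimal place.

t ≈ 1.7 minutes

1050 = 504 · e^(0.42·t)
t = ln(1050/504) / 0.42 = ln(2.08333) / 0.42 = 0.73397 / 0.42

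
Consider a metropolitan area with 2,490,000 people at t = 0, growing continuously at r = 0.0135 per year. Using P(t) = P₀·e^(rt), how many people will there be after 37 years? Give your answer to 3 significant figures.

P(37) = 2490000 · e^(0.0135·37) = 2490000 · e^(0.4995)
= 2490000 · 1.6479 ≈ 4103263.82

≈ 4,100,000 people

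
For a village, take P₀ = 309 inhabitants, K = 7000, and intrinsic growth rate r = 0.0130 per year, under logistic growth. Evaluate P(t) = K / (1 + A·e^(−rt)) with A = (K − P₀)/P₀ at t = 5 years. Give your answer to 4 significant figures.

A = (7000 − 309)/309 = 21.65372
P(5) = 7000 / (1 + 21.65372·e^(−0.013·5)) = 7000 / (1 + 21.65372·0.937067)
= 7000 / 21.291 ≈ 328.78

≈ 328.8 inhabitants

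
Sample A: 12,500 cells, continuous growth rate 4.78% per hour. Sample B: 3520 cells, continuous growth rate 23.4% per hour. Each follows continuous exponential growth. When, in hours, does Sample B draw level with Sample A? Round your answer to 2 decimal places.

12500·e^(0.0478t) = 3520·e^(0.234t)
12500/3520 = e^((0.234 − 0.0478)t) → ln(3.55114) = 0.1862·t
t = 1.26727 / 0.1862

t ≈ 6.81 hours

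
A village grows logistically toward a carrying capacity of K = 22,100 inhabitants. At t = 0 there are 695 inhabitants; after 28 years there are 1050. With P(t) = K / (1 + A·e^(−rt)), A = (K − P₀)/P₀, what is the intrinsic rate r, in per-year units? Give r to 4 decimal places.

r ≈ 0.0153 per year

A = (22100 − 695)/695 = 30.79856
1050 = 22100/(1 + 30.79856·e^(−r·28)) → e^(−28r) = (21.04762 − 1)/30.79856 = 0.650927
r = −ln(0.650927)/28 = 0.42936/28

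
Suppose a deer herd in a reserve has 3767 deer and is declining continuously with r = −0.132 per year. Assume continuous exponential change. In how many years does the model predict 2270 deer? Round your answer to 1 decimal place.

t ≈ 3.8 years

2270 = 3767 · e^(-0.132·t)
t = ln(2270/3767) / -0.132 = ln(0.6026) / -0.132 = -0.5065 / -0.132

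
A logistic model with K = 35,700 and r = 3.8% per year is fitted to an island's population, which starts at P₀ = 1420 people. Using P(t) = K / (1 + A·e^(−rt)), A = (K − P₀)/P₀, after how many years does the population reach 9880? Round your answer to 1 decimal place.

A = (35700 − 1420)/1420 = 24.14085
9880 = 35700/(1 + 24.14085·e^(−0.038t)) → 1 + 24.14085·e^(−0.038t) = 3.61336
e^(−0.038t) = 0.108255 → t = ln(9.23747)/0.038 = 2.22327/0.038

t ≈ 58.5 years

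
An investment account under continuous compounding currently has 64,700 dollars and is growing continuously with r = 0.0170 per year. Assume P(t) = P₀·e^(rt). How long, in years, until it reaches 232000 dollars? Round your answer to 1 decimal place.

t ≈ 75.1 years

232000 = 64700 · e^(0.017·t)
t = ln(232000/64700) / 0.017 = ln(3.58578) / 0.017 = 1.27698 / 0.017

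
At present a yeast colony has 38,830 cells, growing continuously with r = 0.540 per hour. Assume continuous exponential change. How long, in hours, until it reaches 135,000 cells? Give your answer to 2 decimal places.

t ≈ 2.31 hours

135000 = 38830 · e^(0.54·t)
t = ln(135000/38830) / 0.54 = ln(3.47669) / 0.54 = 1.24608 / 0.54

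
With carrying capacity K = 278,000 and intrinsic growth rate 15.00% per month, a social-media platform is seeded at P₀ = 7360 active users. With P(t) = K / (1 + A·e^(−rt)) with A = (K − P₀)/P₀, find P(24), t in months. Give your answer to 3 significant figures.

≈ 139,000 active users

A = (278000 − 7360)/7360 = 36.77174
P(24) = 278000 / (1 + 36.77174·e^(−0.15·24)) = 278000 / (1 + 36.77174·0.027324)
= 278000 / 2.00474 ≈ 138671.29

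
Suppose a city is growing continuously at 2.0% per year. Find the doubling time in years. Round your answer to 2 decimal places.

doubling time ≈ 34.66 years

doubling time = ln(2) / |r| = 0.69315 / 0.02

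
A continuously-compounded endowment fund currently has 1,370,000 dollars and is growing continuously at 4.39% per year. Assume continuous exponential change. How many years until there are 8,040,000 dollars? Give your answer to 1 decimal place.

t ≈ 40.3 years

8040000 = 1370000 · e^(0.0439·t)
t = ln(8040000/1370000) / 0.0439 = ln(5.86861) / 0.0439 = 1.76962 / 0.0439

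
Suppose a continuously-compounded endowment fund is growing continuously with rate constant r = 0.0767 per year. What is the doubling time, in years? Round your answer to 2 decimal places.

doubling time ≈ 9.04 years

doubling time = ln(2) / |r| = 0.69315 / 0.0767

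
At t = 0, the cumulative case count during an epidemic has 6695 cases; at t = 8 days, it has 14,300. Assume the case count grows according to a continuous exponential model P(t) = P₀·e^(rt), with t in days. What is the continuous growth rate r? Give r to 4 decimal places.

14300 = 6695 · e^(r·8)
e^(8r) = 14300/6695 = 2.13592
r = ln(2.13592) / 8 = 0.7589 / 8

r ≈ 0.0949 per day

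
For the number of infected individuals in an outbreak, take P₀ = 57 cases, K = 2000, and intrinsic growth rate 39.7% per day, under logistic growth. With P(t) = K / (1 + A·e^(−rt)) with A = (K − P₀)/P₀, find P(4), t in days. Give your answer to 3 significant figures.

A = (2000 − 57)/57 = 34.08772
P(4) = 2000 / (1 + 34.08772·e^(−0.397·4)) = 2000 / (1 + 34.08772·0.204334)
= 2000 / 7.96528 ≈ 251.09

≈ 251 cases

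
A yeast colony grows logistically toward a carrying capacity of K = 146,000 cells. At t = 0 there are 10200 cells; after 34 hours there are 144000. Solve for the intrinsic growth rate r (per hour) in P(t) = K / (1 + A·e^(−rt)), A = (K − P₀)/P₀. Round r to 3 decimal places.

A = (146000 − 10200)/10200 = 13.31373
144000 = 146000/(1 + 13.31373·e^(−r·34)) → e^(−34r) = (1.01389 − 1)/13.31373 = 0.001043
r = −ln(0.001043)/34 = 6.86546/34

r ≈ 0.202 per hour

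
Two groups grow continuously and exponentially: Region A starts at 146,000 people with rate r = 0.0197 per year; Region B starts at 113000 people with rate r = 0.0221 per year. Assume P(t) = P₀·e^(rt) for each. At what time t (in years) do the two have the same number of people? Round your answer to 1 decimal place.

t ≈ 106.8 years

146000·e^(0.0197t) = 113000·e^(0.0221t)
146000/113000 = e^((0.0221 − 0.0197)t) → ln(1.29204) = 0.0024·t
t = 0.25622 / 0.0024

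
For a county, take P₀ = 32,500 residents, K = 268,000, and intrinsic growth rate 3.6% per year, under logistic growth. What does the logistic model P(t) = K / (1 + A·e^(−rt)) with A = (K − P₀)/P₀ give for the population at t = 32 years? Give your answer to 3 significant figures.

A = (268000 − 32500)/32500 = 7.24615
P(32) = 268000 / (1 + 7.24615·e^(−0.036·32)) = 268000 / (1 + 7.24615·0.316004)
= 268000 / 3.28981 ≈ 81463.56

≈ 81,500 residents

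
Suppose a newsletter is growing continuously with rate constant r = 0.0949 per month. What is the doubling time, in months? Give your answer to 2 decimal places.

doubling time ≈ 7.30 months

doubling time = ln(2) / |r| = 0.69315 / 0.0949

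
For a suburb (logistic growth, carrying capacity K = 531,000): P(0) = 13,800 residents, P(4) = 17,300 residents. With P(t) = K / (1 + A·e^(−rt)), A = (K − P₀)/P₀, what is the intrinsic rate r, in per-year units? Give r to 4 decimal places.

r ≈ 0.0582 per year

A = (531000 − 13800)/13800 = 37.47826
17300 = 531000/(1 + 37.47826·e^(−r·4)) → e^(−4r) = (30.69364 − 1)/37.47826 = 0.79229
r = −ln(0.79229)/4 = 0.23283/4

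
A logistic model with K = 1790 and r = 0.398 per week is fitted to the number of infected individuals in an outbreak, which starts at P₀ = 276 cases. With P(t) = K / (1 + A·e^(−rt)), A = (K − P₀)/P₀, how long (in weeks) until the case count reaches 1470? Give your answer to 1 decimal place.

t ≈ 8.1 weeks

A = (1790 − 276)/276 = 5.48551
1470 = 1790/(1 + 5.48551·e^(−0.398t)) → 1 + 5.48551·e^(−0.398t) = 1.21769
e^(−0.398t) = 0.039684 → t = ln(25.19905)/0.398 = 3.22681/0.398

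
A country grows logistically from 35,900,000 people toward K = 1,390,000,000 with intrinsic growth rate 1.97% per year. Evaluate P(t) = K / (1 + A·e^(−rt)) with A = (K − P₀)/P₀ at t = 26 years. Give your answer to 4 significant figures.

A = (1390000000 − 35900000)/35900000 = 37.71866
P(26) = 1390000000 / (1 + 37.71866·e^(−0.0197·26)) = 1390000000 / (1 + 37.71866·0.599176)
= 1390000000 / 23.60012 ≈ 58898017.19

≈ 58,900,000 people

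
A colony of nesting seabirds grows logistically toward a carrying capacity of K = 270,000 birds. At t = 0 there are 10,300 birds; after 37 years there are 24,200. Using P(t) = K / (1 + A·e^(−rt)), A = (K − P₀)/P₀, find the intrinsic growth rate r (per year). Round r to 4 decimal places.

r ≈ 0.0246 per year

A = (270000 − 10300)/10300 = 25.21359
24200 = 270000/(1 + 25.21359·e^(−r·37)) → e^(−37r) = (11.15702 − 1)/25.21359 = 0.402839
r = −ln(0.402839)/37 = 0.90922/37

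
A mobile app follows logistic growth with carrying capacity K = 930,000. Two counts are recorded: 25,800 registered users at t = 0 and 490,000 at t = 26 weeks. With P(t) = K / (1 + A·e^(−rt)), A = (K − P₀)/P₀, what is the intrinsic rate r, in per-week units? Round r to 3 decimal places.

r ≈ 0.141 per week

A = (930000 − 25800)/25800 = 35.04651
490000 = 930000/(1 + 35.04651·e^(−r·26)) → e^(−26r) = (1.89796 − 1)/35.04651 = 0.025622
r = −ln(0.025622)/26 = 3.66431/26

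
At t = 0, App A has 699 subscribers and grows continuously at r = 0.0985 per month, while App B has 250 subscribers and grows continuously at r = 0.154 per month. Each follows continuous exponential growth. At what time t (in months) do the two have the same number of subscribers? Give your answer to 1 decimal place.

t ≈ 18.5 months

699·e^(0.0985t) = 250·e^(0.154t)
699/250 = e^((0.154 − 0.0985)t) → ln(2.796) = 0.0555·t
t = 1.02819 / 0.0555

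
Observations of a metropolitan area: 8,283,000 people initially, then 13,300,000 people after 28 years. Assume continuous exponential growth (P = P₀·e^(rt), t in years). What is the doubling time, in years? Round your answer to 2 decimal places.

r = ln(13300000/8283000) / 28 = ln(1.6057) / 28 ≈ 0.016913 per year
doubling time = ln 2 / |r| = 0.69315 / 0.016913

doubling time ≈ 40.98 years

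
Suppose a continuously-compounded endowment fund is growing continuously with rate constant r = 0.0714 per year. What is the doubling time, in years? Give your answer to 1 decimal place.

doubling time ≈ 9.7 years

doubling time = ln(2) / |r| = 0.69315 / 0.0714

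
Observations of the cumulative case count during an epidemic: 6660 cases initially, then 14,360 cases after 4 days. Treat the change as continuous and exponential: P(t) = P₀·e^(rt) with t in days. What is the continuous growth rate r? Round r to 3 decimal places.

14360 = 6660 · e^(r·4)
e^(4r) = 14360/6660 = 2.15616
r = ln(2.15616) / 4 = 0.76833 / 4

r ≈ 0.192 per day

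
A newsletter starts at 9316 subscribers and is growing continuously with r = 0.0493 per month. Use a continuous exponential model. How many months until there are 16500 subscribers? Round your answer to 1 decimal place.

t ≈ 11.6 months

16500 = 9316 · e^(0.0493·t)
t = ln(16500/9316) / 0.0493 = ln(1.77115) / 0.0493 = 0.57163 / 0.0493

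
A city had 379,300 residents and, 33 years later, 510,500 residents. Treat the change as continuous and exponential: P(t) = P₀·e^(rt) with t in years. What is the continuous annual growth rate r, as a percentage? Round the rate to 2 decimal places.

r ≈ 0.90% per year

510500 = 379300 · e^(r·33)
e^(33r) = 510500/379300 = 1.3459
r = ln(1.3459) / 33 = 0.29706 / 33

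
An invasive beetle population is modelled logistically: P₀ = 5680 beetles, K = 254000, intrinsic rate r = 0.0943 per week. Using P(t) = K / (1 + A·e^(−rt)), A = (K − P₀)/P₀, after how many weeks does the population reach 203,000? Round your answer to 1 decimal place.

t ≈ 54.7 weeks

A = (254000 − 5680)/5680 = 43.71831
203000 = 254000/(1 + 43.71831·e^(−0.0943t)) → 1 + 43.71831·e^(−0.0943t) = 1.25123
e^(−0.0943t) = 0.005747 → t = ln(174.01602)/0.0943 = 5.15915/0.0943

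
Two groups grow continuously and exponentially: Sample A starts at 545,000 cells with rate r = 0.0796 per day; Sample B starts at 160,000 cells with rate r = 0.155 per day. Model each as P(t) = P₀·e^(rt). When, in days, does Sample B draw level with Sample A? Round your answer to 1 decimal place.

t ≈ 16.3 days

545000·e^(0.0796t) = 160000·e^(0.155t)
545000/160000 = e^((0.155 − 0.0796)t) → ln(3.40625) = 0.0754·t
t = 1.22561 / 0.0754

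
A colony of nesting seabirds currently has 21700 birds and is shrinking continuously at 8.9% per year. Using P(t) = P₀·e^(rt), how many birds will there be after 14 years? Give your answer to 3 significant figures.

P(14) = 21700 · e^(-0.089·14) = 21700 · e^(-1.246)
= 21700 · 0.28765 ≈ 6242.07

≈ 6,240 birds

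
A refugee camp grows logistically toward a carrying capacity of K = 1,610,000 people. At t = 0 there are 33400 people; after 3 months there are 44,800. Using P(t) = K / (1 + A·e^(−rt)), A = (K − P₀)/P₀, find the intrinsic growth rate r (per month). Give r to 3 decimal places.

A = (1610000 − 33400)/33400 = 47.20359
44800 = 1610000/(1 + 47.20359·e^(−r·3)) → e^(−3r) = (35.9375 − 1)/47.20359 = 0.740145
r = −ln(0.740145)/3 = 0.30091/3

r ≈ 0.100 per month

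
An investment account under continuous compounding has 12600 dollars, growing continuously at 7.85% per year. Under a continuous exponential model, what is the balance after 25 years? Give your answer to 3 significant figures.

≈ 89,700 dollars

P(25) = 12600 · e^(0.0785·25) = 12600 · e^(1.9625)
= 12600 · 7.1171 ≈ 89675.43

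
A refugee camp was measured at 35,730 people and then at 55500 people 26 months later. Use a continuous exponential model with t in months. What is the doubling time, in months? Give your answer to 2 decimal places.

r = ln(55500/35730) / 26 = ln(1.55332) / 26 ≈ 0.016938 per month
doubling time = ln 2 / |r| = 0.69315 / 0.016938

doubling time ≈ 40.92 months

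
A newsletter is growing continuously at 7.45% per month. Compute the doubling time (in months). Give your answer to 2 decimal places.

doubling time ≈ 9.30 months

doubling time = ln(2) / |r| = 0.69315 / 0.0745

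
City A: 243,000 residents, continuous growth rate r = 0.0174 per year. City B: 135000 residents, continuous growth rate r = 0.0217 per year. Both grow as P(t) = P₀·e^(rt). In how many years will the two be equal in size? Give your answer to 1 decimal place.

243000·e^(0.0174t) = 135000·e^(0.0217t)
243000/135000 = e^((0.0217 − 0.0174)t) → ln(1.8) = 0.0043·t
t = 0.58779 / 0.0043

t ≈ 136.7 years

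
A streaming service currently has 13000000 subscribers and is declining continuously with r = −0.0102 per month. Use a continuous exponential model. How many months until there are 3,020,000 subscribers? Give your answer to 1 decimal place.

t ≈ 143.1 months

3020000 = 13000000 · e^(-0.0102·t)
t = ln(3020000/13000000) / -0.0102 = ln(0.23231) / -0.0102 = -1.45969 / -0.0102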